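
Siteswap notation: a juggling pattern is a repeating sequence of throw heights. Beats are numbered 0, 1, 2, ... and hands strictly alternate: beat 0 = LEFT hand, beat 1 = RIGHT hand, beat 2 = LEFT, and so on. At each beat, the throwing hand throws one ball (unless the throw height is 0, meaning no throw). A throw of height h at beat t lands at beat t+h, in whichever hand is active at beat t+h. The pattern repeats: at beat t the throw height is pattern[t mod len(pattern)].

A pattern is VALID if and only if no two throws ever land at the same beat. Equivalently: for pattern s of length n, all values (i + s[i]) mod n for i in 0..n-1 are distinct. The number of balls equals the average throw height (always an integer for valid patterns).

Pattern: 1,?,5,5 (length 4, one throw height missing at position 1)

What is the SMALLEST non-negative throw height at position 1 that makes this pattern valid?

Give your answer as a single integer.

Answer: 1

Derivation:
i=0: (0 + 1) mod 4 = 1
i=1: s[i]=? (unknown)
i=2: (2 + 5) mod 4 = 3
i=3: (3 + 5) mod 4 = 0
Known residues: [0, 1, 3]; need a permutation of 0..3, so missing residue r = 2
Need (1 + s) mod 4 = 2; smallest s = (2 - 1) mod 4 = 1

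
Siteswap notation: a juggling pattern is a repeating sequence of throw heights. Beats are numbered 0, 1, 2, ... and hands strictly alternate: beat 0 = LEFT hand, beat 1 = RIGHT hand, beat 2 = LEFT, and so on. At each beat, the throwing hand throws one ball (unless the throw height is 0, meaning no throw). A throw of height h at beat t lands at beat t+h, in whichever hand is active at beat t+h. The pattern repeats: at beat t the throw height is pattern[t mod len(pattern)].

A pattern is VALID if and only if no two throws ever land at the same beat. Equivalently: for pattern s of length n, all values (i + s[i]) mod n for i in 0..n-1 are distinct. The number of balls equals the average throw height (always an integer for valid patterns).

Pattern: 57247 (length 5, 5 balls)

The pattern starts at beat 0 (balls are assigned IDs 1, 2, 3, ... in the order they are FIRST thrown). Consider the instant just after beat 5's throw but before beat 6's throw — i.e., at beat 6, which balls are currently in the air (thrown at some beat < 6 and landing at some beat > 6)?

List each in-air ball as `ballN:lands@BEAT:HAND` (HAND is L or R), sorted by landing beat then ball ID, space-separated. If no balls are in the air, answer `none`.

Answer: ball4:lands@7:R ball2:lands@8:L ball1:lands@10:L ball3:lands@11:R

Derivation:
Beat 0 (L): throw ball1 h=5 -> lands@5:R; in-air after throw: [b1@5:R]
Beat 1 (R): throw ball2 h=7 -> lands@8:L; in-air after throw: [b1@5:R b2@8:L]
Beat 2 (L): throw ball3 h=2 -> lands@4:L; in-air after throw: [b3@4:L b1@5:R b2@8:L]
Beat 3 (R): throw ball4 h=4 -> lands@7:R; in-air after throw: [b3@4:L b1@5:R b4@7:R b2@8:L]
Beat 4 (L): throw ball3 h=7 -> lands@11:R; in-air after throw: [b1@5:R b4@7:R b2@8:L b3@11:R]
Beat 5 (R): throw ball1 h=5 -> lands@10:L; in-air after throw: [b4@7:R b2@8:L b1@10:L b3@11:R]
Beat 6 (L): throw ball5 h=7 -> lands@13:R; in-air after throw: [b4@7:R b2@8:L b1@10:L b3@11:R b5@13:R]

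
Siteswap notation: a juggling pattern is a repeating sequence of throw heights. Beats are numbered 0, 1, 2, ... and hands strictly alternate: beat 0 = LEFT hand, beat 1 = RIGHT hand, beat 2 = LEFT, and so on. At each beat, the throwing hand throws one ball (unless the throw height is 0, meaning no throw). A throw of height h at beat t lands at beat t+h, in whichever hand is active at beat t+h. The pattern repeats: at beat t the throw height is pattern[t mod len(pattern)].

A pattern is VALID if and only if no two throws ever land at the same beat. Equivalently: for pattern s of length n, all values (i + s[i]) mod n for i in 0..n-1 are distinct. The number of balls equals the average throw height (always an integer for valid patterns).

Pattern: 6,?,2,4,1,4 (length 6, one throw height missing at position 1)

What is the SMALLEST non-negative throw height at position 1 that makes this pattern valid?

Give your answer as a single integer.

i=0: (0 + 6) mod 6 = 0
i=1: s[i]=? (unknown)
i=2: (2 + 2) mod 6 = 4
i=3: (3 + 4) mod 6 = 1
i=4: (4 + 1) mod 6 = 5
i=5: (5 + 4) mod 6 = 3
Known residues: [0, 1, 3, 4, 5]; need a permutation of 0..5, so missing residue r = 2
Need (1 + s) mod 6 = 2; smallest s = (2 - 1) mod 6 = 1

Answer: 1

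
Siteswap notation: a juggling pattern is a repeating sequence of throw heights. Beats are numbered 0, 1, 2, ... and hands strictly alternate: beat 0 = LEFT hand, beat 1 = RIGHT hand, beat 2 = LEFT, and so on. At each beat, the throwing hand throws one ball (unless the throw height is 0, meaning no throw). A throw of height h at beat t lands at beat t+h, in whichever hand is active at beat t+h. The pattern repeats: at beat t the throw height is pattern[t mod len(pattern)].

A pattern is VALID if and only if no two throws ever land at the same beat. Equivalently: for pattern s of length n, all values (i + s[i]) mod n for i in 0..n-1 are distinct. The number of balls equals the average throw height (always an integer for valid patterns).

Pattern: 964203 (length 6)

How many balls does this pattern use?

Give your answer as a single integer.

Answer: 4

Derivation:
Pattern = [9, 6, 4, 2, 0, 3], length n = 6
  position 0: throw height = 9, running sum = 9
  position 1: throw height = 6, running sum = 15
  position 2: throw height = 4, running sum = 19
  position 3: throw height = 2, running sum = 21
  position 4: throw height = 0, running sum = 21
  position 5: throw height = 3, running sum = 24
Total sum = 24; balls = sum / n = 24 / 6 = 4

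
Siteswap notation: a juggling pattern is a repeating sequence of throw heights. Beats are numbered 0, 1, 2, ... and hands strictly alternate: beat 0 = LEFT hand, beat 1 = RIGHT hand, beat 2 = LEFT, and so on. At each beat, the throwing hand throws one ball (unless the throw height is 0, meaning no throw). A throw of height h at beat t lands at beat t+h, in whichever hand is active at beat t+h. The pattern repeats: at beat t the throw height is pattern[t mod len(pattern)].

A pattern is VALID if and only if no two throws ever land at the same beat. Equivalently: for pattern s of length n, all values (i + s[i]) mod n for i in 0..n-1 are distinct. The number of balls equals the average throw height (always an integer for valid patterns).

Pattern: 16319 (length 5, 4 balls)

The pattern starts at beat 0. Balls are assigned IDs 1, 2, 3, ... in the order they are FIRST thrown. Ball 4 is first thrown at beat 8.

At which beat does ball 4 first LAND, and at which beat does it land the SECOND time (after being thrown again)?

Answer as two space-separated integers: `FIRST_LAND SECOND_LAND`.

Answer: 9 18

Derivation:
Beat 0 (L): throw ball1 h=1 -> lands@1:R; in-air after throw: [b1@1:R]
Beat 1 (R): throw ball1 h=6 -> lands@7:R; in-air after throw: [b1@7:R]
Beat 2 (L): throw ball2 h=3 -> lands@5:R; in-air after throw: [b2@5:R b1@7:R]
Beat 3 (R): throw ball3 h=1 -> lands@4:L; in-air after throw: [b3@4:L b2@5:R b1@7:R]
Beat 4 (L): throw ball3 h=9 -> lands@13:R; in-air after throw: [b2@5:R b1@7:R b3@13:R]
Beat 5 (R): throw ball2 h=1 -> lands@6:L; in-air after throw: [b2@6:L b1@7:R b3@13:R]
Beat 6 (L): throw ball2 h=6 -> lands@12:L; in-air after throw: [b1@7:R b2@12:L b3@13:R]
Beat 7 (R): throw ball1 h=3 -> lands@10:L; in-air after throw: [b1@10:L b2@12:L b3@13:R]
Beat 8 (L): throw ball4 h=1 -> lands@9:R; in-air after throw: [b4@9:R b1@10:L b2@12:L b3@13:R]
Beat 9 (R): throw ball4 h=9 -> lands@18:L; in-air after throw: [b1@10:L b2@12:L b3@13:R b4@18:L]
Beat 10 (L): throw ball1 h=1 -> lands@11:R; in-air after throw: [b1@11:R b2@12:L b3@13:R b4@18:L]
Beat 11 (R): throw ball1 h=6 -> lands@17:R; in-air after throw: [b2@12:L b3@13:R b1@17:R b4@18:L]
Beat 12 (L): throw ball2 h=3 -> lands@15:R; in-air after throw: [b3@13:R b2@15:R b1@17:R b4@18:L]
Beat 13 (R): throw ball3 h=1 -> lands@14:L; in-air after throw: [b3@14:L b2@15:R b1@17:R b4@18:L]
Beat 14 (L): throw ball3 h=9 -> lands@23:R; in-air after throw: [b2@15:R b1@17:R b4@18:L b3@23:R]
Beat 15 (R): throw ball2 h=1 -> lands@16:L; in-air after throw: [b2@16:L b1@17:R b4@18:L b3@23:R]
Beat 16 (L): throw ball2 h=6 -> lands@22:L; in-air after throw: [b1@17:R b4@18:L b2@22:L b3@23:R]
Beat 17 (R): throw ball1 h=3 -> lands@20:L; in-air after throw: [b4@18:L b1@20:L b2@22:L b3@23:R]
Beat 18 (L): throw ball4 h=1 -> lands@19:R; in-air after throw: [b4@19:R b1@20:L b2@22:L b3@23:R]
Ball 4: thrown@8 h=1 -> first land @9; rethrown@9 h=9 -> second land @18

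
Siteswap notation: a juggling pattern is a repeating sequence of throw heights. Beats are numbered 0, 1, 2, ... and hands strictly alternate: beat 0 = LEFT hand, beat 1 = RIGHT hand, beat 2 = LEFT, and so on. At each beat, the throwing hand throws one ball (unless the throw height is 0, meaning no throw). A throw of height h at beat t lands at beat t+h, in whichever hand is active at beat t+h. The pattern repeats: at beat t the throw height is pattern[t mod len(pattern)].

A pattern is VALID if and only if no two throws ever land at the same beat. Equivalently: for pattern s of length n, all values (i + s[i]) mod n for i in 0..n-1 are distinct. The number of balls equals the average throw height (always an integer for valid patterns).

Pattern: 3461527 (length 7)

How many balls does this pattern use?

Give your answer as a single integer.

Pattern = [3, 4, 6, 1, 5, 2, 7], length n = 7
  position 0: throw height = 3, running sum = 3
  position 1: throw height = 4, running sum = 7
  position 2: throw height = 6, running sum = 13
  position 3: throw height = 1, running sum = 14
  position 4: throw height = 5, running sum = 19
  position 5: throw height = 2, running sum = 21
  position 6: throw height = 7, running sum = 28
Total sum = 28; balls = sum / n = 28 / 7 = 4

Answer: 4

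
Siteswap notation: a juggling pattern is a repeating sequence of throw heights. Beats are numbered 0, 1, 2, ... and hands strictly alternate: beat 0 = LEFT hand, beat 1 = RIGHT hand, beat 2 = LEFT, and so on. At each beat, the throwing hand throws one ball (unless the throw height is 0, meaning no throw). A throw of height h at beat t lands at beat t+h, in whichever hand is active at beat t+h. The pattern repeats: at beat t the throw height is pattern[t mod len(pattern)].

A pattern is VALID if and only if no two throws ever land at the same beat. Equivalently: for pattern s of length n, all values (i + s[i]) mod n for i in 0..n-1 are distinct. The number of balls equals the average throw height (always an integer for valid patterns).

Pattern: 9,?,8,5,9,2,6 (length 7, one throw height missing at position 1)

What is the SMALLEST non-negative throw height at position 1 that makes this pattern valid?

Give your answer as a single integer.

i=0: (0 + 9) mod 7 = 2
i=1: s[i]=? (unknown)
i=2: (2 + 8) mod 7 = 3
i=3: (3 + 5) mod 7 = 1
i=4: (4 + 9) mod 7 = 6
i=5: (5 + 2) mod 7 = 0
i=6: (6 + 6) mod 7 = 5
Known residues: [0, 1, 2, 3, 5, 6]; need a permutation of 0..6, so missing residue r = 4
Need (1 + s) mod 7 = 4; smallest s = (4 - 1) mod 7 = 3

Answer: 3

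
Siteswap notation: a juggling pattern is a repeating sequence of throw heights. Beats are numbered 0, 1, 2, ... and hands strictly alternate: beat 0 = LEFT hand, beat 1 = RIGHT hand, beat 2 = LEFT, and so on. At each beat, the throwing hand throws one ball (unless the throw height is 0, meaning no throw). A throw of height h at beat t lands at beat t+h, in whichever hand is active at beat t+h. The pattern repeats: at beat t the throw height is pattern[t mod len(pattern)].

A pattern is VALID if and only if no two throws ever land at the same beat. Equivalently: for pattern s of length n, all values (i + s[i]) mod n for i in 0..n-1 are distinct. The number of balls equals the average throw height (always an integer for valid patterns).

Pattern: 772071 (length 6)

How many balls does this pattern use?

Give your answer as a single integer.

Pattern = [7, 7, 2, 0, 7, 1], length n = 6
  position 0: throw height = 7, running sum = 7
  position 1: throw height = 7, running sum = 14
  position 2: throw height = 2, running sum = 16
  position 3: throw height = 0, running sum = 16
  position 4: throw height = 7, running sum = 23
  position 5: throw height = 1, running sum = 24
Total sum = 24; balls = sum / n = 24 / 6 = 4

Answer: 4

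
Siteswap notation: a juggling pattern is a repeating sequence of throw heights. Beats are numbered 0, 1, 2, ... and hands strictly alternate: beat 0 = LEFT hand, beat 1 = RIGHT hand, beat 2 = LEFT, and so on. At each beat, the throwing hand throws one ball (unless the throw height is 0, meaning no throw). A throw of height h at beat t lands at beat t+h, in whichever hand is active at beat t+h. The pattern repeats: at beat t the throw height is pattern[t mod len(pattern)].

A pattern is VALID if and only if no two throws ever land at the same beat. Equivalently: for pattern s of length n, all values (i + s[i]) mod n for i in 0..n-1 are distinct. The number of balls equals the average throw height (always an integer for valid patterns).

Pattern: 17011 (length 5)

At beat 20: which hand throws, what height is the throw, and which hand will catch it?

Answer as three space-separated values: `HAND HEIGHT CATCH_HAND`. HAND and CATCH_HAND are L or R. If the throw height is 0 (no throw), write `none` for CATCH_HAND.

Answer: L 1 R

Derivation:
Beat 20: 20 mod 2 = 0, so hand = L
Throw height = pattern[20 mod 5] = pattern[0] = 1
Lands at beat 20+1=21, 21 mod 2 = 1, so catch hand = R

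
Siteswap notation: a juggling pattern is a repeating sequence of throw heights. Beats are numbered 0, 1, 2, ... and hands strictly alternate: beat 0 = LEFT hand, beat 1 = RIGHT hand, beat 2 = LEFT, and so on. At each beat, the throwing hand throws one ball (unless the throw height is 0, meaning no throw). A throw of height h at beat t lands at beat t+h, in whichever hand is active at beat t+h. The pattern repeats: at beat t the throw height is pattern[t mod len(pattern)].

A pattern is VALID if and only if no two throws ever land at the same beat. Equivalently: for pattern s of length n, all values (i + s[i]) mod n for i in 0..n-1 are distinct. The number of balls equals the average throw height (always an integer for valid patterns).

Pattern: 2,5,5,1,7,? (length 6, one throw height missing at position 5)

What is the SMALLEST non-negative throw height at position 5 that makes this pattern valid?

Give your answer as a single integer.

i=0: (0 + 2) mod 6 = 2
i=1: (1 + 5) mod 6 = 0
i=2: (2 + 5) mod 6 = 1
i=3: (3 + 1) mod 6 = 4
i=4: (4 + 7) mod 6 = 5
i=5: s[i]=? (unknown)
Known residues: [0, 1, 2, 4, 5]; need a permutation of 0..5, so missing residue r = 3
Need (5 + s) mod 6 = 3; smallest s = (3 - 5) mod 6 = 4

Answer: 4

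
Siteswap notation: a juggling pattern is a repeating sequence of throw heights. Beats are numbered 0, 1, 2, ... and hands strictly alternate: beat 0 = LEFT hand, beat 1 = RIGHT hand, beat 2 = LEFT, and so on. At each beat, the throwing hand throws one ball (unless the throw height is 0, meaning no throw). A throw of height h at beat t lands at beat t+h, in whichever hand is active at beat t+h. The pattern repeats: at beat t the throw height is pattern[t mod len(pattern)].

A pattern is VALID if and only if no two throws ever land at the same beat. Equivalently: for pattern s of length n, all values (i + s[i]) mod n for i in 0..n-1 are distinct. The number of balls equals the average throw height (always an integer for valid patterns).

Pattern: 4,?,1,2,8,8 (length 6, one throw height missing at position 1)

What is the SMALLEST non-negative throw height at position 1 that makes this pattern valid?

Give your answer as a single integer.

i=0: (0 + 4) mod 6 = 4
i=1: s[i]=? (unknown)
i=2: (2 + 1) mod 6 = 3
i=3: (3 + 2) mod 6 = 5
i=4: (4 + 8) mod 6 = 0
i=5: (5 + 8) mod 6 = 1
Known residues: [0, 1, 3, 4, 5]; need a permutation of 0..5, so missing residue r = 2
Need (1 + s) mod 6 = 2; smallest s = (2 - 1) mod 6 = 1

Answer: 1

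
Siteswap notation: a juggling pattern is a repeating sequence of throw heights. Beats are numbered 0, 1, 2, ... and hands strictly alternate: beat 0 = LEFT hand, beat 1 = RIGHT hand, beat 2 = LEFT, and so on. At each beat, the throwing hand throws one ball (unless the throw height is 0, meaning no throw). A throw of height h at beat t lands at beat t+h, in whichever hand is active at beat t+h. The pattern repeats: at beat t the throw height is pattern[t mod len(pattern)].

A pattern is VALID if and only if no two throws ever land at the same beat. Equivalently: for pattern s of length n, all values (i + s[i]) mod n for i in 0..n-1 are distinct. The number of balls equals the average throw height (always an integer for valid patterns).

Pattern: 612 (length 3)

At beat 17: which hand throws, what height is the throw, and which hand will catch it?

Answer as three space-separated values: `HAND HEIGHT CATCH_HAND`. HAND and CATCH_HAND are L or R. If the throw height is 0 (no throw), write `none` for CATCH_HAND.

Beat 17: 17 mod 2 = 1, so hand = R
Throw height = pattern[17 mod 3] = pattern[2] = 2
Lands at beat 17+2=19, 19 mod 2 = 1, so catch hand = R

Answer: R 2 R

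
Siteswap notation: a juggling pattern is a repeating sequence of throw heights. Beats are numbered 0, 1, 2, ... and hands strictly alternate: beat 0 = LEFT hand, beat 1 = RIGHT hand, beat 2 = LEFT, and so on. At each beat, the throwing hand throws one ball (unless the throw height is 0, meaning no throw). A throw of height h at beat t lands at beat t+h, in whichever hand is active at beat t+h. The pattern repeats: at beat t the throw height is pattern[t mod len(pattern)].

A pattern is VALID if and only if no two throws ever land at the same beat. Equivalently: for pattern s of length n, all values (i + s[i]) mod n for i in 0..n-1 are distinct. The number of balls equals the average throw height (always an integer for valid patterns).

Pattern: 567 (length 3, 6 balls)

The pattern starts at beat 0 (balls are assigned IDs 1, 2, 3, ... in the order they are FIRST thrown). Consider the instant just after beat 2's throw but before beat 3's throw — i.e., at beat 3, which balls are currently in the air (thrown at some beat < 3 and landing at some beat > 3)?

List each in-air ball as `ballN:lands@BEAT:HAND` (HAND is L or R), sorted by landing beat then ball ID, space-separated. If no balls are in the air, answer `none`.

Answer: ball1:lands@5:R ball2:lands@7:R ball3:lands@9:R

Derivation:
Beat 0 (L): throw ball1 h=5 -> lands@5:R; in-air after throw: [b1@5:R]
Beat 1 (R): throw ball2 h=6 -> lands@7:R; in-air after throw: [b1@5:R b2@7:R]
Beat 2 (L): throw ball3 h=7 -> lands@9:R; in-air after throw: [b1@5:R b2@7:R b3@9:R]
Beat 3 (R): throw ball4 h=5 -> lands@8:L; in-air after throw: [b1@5:R b2@7:R b4@8:L b3@9:R]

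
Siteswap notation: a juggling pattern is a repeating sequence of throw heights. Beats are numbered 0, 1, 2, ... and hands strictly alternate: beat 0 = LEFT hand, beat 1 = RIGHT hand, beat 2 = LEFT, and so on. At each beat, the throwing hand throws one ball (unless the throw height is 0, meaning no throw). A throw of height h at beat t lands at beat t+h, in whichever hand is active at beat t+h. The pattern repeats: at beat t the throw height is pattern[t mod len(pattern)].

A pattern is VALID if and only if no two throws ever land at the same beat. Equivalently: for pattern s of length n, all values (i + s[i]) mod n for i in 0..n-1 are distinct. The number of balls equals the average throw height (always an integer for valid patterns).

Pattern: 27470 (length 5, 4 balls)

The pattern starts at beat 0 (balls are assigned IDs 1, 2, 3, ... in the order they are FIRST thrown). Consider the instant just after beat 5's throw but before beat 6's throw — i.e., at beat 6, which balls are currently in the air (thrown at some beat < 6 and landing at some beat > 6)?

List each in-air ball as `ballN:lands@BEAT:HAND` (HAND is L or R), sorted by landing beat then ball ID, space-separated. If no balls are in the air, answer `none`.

Beat 0 (L): throw ball1 h=2 -> lands@2:L; in-air after throw: [b1@2:L]
Beat 1 (R): throw ball2 h=7 -> lands@8:L; in-air after throw: [b1@2:L b2@8:L]
Beat 2 (L): throw ball1 h=4 -> lands@6:L; in-air after throw: [b1@6:L b2@8:L]
Beat 3 (R): throw ball3 h=7 -> lands@10:L; in-air after throw: [b1@6:L b2@8:L b3@10:L]
Beat 5 (R): throw ball4 h=2 -> lands@7:R; in-air after throw: [b1@6:L b4@7:R b2@8:L b3@10:L]
Beat 6 (L): throw ball1 h=7 -> lands@13:R; in-air after throw: [b4@7:R b2@8:L b3@10:L b1@13:R]

Answer: ball4:lands@7:R ball2:lands@8:L ball3:lands@10:L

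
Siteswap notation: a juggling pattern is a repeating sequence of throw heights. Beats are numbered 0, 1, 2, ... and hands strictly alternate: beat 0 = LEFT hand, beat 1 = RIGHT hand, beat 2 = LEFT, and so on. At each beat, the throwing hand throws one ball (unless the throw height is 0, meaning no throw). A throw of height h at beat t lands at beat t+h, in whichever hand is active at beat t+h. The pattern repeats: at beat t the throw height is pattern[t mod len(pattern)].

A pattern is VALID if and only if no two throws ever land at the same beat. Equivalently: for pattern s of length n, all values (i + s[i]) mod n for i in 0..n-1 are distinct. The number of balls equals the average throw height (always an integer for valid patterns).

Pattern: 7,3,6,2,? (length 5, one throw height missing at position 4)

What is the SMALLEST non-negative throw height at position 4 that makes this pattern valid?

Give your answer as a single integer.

i=0: (0 + 7) mod 5 = 2
i=1: (1 + 3) mod 5 = 4
i=2: (2 + 6) mod 5 = 3
i=3: (3 + 2) mod 5 = 0
i=4: s[i]=? (unknown)
Known residues: [0, 2, 3, 4]; need a permutation of 0..4, so missing residue r = 1
Need (4 + s) mod 5 = 1; smallest s = (1 - 4) mod 5 = 2

Answer: 2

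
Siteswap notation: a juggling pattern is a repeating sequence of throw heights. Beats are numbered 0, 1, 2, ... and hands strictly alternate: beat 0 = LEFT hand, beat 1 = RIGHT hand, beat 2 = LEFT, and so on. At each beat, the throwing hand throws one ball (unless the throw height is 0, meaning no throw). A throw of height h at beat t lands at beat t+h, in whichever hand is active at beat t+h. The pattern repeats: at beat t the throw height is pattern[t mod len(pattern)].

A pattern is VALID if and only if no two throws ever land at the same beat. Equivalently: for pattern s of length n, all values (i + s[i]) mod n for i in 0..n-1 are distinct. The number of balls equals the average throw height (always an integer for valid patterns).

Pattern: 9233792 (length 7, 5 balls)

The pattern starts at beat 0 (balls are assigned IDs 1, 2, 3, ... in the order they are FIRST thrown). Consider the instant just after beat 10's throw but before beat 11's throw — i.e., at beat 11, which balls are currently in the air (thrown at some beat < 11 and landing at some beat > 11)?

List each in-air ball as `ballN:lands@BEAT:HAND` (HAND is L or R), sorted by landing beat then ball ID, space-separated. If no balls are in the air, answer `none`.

Beat 0 (L): throw ball1 h=9 -> lands@9:R; in-air after throw: [b1@9:R]
Beat 1 (R): throw ball2 h=2 -> lands@3:R; in-air after throw: [b2@3:R b1@9:R]
Beat 2 (L): throw ball3 h=3 -> lands@5:R; in-air after throw: [b2@3:R b3@5:R b1@9:R]
Beat 3 (R): throw ball2 h=3 -> lands@6:L; in-air after throw: [b3@5:R b2@6:L b1@9:R]
Beat 4 (L): throw ball4 h=7 -> lands@11:R; in-air after throw: [b3@5:R b2@6:L b1@9:R b4@11:R]
Beat 5 (R): throw ball3 h=9 -> lands@14:L; in-air after throw: [b2@6:L b1@9:R b4@11:R b3@14:L]
Beat 6 (L): throw ball2 h=2 -> lands@8:L; in-air after throw: [b2@8:L b1@9:R b4@11:R b3@14:L]
Beat 7 (R): throw ball5 h=9 -> lands@16:L; in-air after throw: [b2@8:L b1@9:R b4@11:R b3@14:L b5@16:L]
Beat 8 (L): throw ball2 h=2 -> lands@10:L; in-air after throw: [b1@9:R b2@10:L b4@11:R b3@14:L b5@16:L]
Beat 9 (R): throw ball1 h=3 -> lands@12:L; in-air after throw: [b2@10:L b4@11:R b1@12:L b3@14:L b5@16:L]
Beat 10 (L): throw ball2 h=3 -> lands@13:R; in-air after throw: [b4@11:R b1@12:L b2@13:R b3@14:L b5@16:L]
Beat 11 (R): throw ball4 h=7 -> lands@18:L; in-air after throw: [b1@12:L b2@13:R b3@14:L b5@16:L b4@18:L]

Answer: ball1:lands@12:L ball2:lands@13:R ball3:lands@14:L ball5:lands@16:L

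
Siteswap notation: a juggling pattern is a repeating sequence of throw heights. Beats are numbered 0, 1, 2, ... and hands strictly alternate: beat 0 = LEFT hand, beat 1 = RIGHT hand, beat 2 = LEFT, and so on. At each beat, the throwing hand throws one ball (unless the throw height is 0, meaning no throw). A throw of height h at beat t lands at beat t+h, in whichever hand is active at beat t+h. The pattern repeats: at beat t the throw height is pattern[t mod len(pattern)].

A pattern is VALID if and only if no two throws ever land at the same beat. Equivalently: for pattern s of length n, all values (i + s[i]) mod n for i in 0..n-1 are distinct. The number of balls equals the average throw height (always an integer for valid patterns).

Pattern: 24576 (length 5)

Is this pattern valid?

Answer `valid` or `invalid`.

i=0: (i + s[i]) mod n = (0 + 2) mod 5 = 2
i=1: (i + s[i]) mod n = (1 + 4) mod 5 = 0
i=2: (i + s[i]) mod n = (2 + 5) mod 5 = 2
i=3: (i + s[i]) mod n = (3 + 7) mod 5 = 0
i=4: (i + s[i]) mod n = (4 + 6) mod 5 = 0
Residues: [2, 0, 2, 0, 0], distinct: False

Answer: invalid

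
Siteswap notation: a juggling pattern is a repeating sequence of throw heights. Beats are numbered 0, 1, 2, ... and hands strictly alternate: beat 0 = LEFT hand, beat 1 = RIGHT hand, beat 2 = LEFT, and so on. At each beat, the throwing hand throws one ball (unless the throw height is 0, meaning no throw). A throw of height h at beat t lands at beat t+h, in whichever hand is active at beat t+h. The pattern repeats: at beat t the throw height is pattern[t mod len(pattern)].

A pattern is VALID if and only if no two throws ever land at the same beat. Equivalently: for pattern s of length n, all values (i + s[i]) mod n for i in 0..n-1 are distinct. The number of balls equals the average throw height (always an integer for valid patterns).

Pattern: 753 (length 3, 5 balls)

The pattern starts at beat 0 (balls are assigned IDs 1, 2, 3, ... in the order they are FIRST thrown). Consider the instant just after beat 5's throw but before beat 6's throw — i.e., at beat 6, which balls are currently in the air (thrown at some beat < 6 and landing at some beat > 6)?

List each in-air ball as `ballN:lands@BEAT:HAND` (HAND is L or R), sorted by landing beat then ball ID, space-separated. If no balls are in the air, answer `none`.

Beat 0 (L): throw ball1 h=7 -> lands@7:R; in-air after throw: [b1@7:R]
Beat 1 (R): throw ball2 h=5 -> lands@6:L; in-air after throw: [b2@6:L b1@7:R]
Beat 2 (L): throw ball3 h=3 -> lands@5:R; in-air after throw: [b3@5:R b2@6:L b1@7:R]
Beat 3 (R): throw ball4 h=7 -> lands@10:L; in-air after throw: [b3@5:R b2@6:L b1@7:R b4@10:L]
Beat 4 (L): throw ball5 h=5 -> lands@9:R; in-air after throw: [b3@5:R b2@6:L b1@7:R b5@9:R b4@10:L]
Beat 5 (R): throw ball3 h=3 -> lands@8:L; in-air after throw: [b2@6:L b1@7:R b3@8:L b5@9:R b4@10:L]
Beat 6 (L): throw ball2 h=7 -> lands@13:R; in-air after throw: [b1@7:R b3@8:L b5@9:R b4@10:L b2@13:R]

Answer: ball1:lands@7:R ball3:lands@8:L ball5:lands@9:R ball4:lands@10:L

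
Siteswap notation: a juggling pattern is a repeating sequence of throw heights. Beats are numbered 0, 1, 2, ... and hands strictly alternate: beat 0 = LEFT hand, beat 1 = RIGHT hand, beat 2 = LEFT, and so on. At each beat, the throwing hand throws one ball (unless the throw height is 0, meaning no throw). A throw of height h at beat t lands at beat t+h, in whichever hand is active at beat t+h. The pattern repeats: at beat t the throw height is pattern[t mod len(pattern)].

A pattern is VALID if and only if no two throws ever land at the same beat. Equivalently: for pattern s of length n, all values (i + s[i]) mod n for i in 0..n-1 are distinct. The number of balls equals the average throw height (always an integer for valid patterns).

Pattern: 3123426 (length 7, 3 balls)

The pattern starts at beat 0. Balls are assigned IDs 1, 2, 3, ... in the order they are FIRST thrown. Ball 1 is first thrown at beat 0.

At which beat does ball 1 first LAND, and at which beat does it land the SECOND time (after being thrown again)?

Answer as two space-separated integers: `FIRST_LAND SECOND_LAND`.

Beat 0 (L): throw ball1 h=3 -> lands@3:R; in-air after throw: [b1@3:R]
Beat 1 (R): throw ball2 h=1 -> lands@2:L; in-air after throw: [b2@2:L b1@3:R]
Beat 2 (L): throw ball2 h=2 -> lands@4:L; in-air after throw: [b1@3:R b2@4:L]
Beat 3 (R): throw ball1 h=3 -> lands@6:L; in-air after throw: [b2@4:L b1@6:L]
Beat 4 (L): throw ball2 h=4 -> lands@8:L; in-air after throw: [b1@6:L b2@8:L]
Beat 5 (R): throw ball3 h=2 -> lands@7:R; in-air after throw: [b1@6:L b3@7:R b2@8:L]
Beat 6 (L): throw ball1 h=6 -> lands@12:L; in-air after throw: [b3@7:R b2@8:L b1@12:L]
Ball 1: thrown@0 h=3 -> first land @3; rethrown@3 h=3 -> second land @6

Answer: 3 6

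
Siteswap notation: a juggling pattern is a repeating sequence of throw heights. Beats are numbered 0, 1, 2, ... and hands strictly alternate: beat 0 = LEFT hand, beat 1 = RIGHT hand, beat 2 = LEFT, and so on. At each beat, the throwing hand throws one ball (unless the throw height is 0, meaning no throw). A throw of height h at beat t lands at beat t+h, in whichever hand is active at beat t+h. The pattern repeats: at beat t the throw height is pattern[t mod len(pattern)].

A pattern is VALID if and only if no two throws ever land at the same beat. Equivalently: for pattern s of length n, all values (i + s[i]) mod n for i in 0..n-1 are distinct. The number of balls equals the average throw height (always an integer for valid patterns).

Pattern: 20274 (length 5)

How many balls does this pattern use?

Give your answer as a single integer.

Pattern = [2, 0, 2, 7, 4], length n = 5
  position 0: throw height = 2, running sum = 2
  position 1: throw height = 0, running sum = 2
  position 2: throw height = 2, running sum = 4
  position 3: throw height = 7, running sum = 11
  position 4: throw height = 4, running sum = 15
Total sum = 15; balls = sum / n = 15 / 5 = 3

Answer: 3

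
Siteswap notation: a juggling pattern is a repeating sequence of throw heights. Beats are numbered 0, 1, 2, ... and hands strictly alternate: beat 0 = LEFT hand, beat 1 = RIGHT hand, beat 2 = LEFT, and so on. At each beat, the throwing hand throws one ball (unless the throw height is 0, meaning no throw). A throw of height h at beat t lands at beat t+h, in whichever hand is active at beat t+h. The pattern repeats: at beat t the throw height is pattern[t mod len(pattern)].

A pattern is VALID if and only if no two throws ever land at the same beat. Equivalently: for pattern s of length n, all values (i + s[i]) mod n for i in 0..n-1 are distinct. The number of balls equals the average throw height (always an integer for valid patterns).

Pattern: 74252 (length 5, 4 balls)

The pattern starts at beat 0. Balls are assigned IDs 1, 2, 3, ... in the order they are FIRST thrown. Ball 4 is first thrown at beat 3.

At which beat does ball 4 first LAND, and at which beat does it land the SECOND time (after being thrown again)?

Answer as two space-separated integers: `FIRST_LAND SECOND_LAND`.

Beat 0 (L): throw ball1 h=7 -> lands@7:R; in-air after throw: [b1@7:R]
Beat 1 (R): throw ball2 h=4 -> lands@5:R; in-air after throw: [b2@5:R b1@7:R]
Beat 2 (L): throw ball3 h=2 -> lands@4:L; in-air after throw: [b3@4:L b2@5:R b1@7:R]
Beat 3 (R): throw ball4 h=5 -> lands@8:L; in-air after throw: [b3@4:L b2@5:R b1@7:R b4@8:L]
Beat 4 (L): throw ball3 h=2 -> lands@6:L; in-air after throw: [b2@5:R b3@6:L b1@7:R b4@8:L]
Beat 5 (R): throw ball2 h=7 -> lands@12:L; in-air after throw: [b3@6:L b1@7:R b4@8:L b2@12:L]
Beat 6 (L): throw ball3 h=4 -> lands@10:L; in-air after throw: [b1@7:R b4@8:L b3@10:L b2@12:L]
Beat 7 (R): throw ball1 h=2 -> lands@9:R; in-air after throw: [b4@8:L b1@9:R b3@10:L b2@12:L]
Beat 8 (L): throw ball4 h=5 -> lands@13:R; in-air after throw: [b1@9:R b3@10:L b2@12:L b4@13:R]
Beat 9 (R): throw ball1 h=2 -> lands@11:R; in-air after throw: [b3@10:L b1@11:R b2@12:L b4@13:R]
Beat 10 (L): throw ball3 h=7 -> lands@17:R; in-air after throw: [b1@11:R b2@12:L b4@13:R b3@17:R]
Beat 11 (R): throw ball1 h=4 -> lands@15:R; in-air after throw: [b2@12:L b4@13:R b1@15:R b3@17:R]
Beat 12 (L): throw ball2 h=2 -> lands@14:L; in-air after throw: [b4@13:R b2@14:L b1@15:R b3@17:R]
Beat 13 (R): throw ball4 h=5 -> lands@18:L; in-air after throw: [b2@14:L b1@15:R b3@17:R b4@18:L]
Ball 4: thrown@3 h=5 -> first land @8; rethrown@8 h=5 -> second land @13

Answer: 8 13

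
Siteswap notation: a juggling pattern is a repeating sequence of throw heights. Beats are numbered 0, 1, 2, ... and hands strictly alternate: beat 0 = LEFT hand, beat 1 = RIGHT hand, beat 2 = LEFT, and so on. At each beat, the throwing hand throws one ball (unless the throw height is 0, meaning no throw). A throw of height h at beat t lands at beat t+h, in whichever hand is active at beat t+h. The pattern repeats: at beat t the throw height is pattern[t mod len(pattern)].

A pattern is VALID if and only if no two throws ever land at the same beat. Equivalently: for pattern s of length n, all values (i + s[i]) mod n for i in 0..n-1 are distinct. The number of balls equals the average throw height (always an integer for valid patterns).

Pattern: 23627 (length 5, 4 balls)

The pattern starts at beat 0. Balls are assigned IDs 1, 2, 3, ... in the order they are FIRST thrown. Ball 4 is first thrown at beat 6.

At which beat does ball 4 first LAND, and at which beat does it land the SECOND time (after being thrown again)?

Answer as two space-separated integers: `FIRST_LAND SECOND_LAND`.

Beat 0 (L): throw ball1 h=2 -> lands@2:L; in-air after throw: [b1@2:L]
Beat 1 (R): throw ball2 h=3 -> lands@4:L; in-air after throw: [b1@2:L b2@4:L]
Beat 2 (L): throw ball1 h=6 -> lands@8:L; in-air after throw: [b2@4:L b1@8:L]
Beat 3 (R): throw ball3 h=2 -> lands@5:R; in-air after throw: [b2@4:L b3@5:R b1@8:L]
Beat 4 (L): throw ball2 h=7 -> lands@11:R; in-air after throw: [b3@5:R b1@8:L b2@11:R]
Beat 5 (R): throw ball3 h=2 -> lands@7:R; in-air after throw: [b3@7:R b1@8:L b2@11:R]
Beat 6 (L): throw ball4 h=3 -> lands@9:R; in-air after throw: [b3@7:R b1@8:L b4@9:R b2@11:R]
Beat 7 (R): throw ball3 h=6 -> lands@13:R; in-air after throw: [b1@8:L b4@9:R b2@11:R b3@13:R]
Beat 8 (L): throw ball1 h=2 -> lands@10:L; in-air after throw: [b4@9:R b1@10:L b2@11:R b3@13:R]
Beat 9 (R): throw ball4 h=7 -> lands@16:L; in-air after throw: [b1@10:L b2@11:R b3@13:R b4@16:L]
Beat 10 (L): throw ball1 h=2 -> lands@12:L; in-air after throw: [b2@11:R b1@12:L b3@13:R b4@16:L]
Beat 11 (R): throw ball2 h=3 -> lands@14:L; in-air after throw: [b1@12:L b3@13:R b2@14:L b4@16:L]
Beat 12 (L): throw ball1 h=6 -> lands@18:L; in-air after throw: [b3@13:R b2@14:L b4@16:L b1@18:L]
Beat 13 (R): throw ball3 h=2 -> lands@15:R; in-air after throw: [b2@14:L b3@15:R b4@16:L b1@18:L]
Beat 14 (L): throw ball2 h=7 -> lands@21:R; in-air after throw: [b3@15:R b4@16:L b1@18:L b2@21:R]
Beat 15 (R): throw ball3 h=2 -> lands@17:R; in-air after throw: [b4@16:L b3@17:R b1@18:L b2@21:R]
Ball 4: thrown@6 h=3 -> first land @9; rethrown@9 h=7 -> second land @16

Answer: 9 16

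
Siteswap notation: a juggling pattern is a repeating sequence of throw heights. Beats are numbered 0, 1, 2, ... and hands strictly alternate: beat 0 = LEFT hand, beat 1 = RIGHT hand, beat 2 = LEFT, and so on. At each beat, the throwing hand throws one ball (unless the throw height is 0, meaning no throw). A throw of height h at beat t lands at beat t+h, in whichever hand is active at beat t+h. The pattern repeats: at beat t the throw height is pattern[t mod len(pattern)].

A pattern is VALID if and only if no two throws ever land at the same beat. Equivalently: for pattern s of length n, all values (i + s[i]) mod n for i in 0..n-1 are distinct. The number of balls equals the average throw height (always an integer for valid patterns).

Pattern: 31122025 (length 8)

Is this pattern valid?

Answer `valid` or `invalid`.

i=0: (i + s[i]) mod n = (0 + 3) mod 8 = 3
i=1: (i + s[i]) mod n = (1 + 1) mod 8 = 2
i=2: (i + s[i]) mod n = (2 + 1) mod 8 = 3
i=3: (i + s[i]) mod n = (3 + 2) mod 8 = 5
i=4: (i + s[i]) mod n = (4 + 2) mod 8 = 6
i=5: (i + s[i]) mod n = (5 + 0) mod 8 = 5
i=6: (i + s[i]) mod n = (6 + 2) mod 8 = 0
i=7: (i + s[i]) mod n = (7 + 5) mod 8 = 4
Residues: [3, 2, 3, 5, 6, 5, 0, 4], distinct: False

Answer: invalid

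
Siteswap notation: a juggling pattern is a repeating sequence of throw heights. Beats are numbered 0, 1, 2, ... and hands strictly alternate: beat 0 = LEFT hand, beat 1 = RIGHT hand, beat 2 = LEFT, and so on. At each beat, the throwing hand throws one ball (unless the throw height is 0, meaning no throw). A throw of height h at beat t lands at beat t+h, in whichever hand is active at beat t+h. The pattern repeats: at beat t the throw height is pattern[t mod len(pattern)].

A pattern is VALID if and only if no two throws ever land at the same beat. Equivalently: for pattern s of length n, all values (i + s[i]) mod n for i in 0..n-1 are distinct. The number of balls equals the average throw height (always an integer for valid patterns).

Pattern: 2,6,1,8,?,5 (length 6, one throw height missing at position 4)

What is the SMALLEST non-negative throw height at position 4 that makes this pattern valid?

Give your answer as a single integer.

i=0: (0 + 2) mod 6 = 2
i=1: (1 + 6) mod 6 = 1
i=2: (2 + 1) mod 6 = 3
i=3: (3 + 8) mod 6 = 5
i=4: s[i]=? (unknown)
i=5: (5 + 5) mod 6 = 4
Known residues: [1, 2, 3, 4, 5]; need a permutation of 0..5, so missing residue r = 0
Need (4 + s) mod 6 = 0; smallest s = (0 - 4) mod 6 = 2

Answer: 2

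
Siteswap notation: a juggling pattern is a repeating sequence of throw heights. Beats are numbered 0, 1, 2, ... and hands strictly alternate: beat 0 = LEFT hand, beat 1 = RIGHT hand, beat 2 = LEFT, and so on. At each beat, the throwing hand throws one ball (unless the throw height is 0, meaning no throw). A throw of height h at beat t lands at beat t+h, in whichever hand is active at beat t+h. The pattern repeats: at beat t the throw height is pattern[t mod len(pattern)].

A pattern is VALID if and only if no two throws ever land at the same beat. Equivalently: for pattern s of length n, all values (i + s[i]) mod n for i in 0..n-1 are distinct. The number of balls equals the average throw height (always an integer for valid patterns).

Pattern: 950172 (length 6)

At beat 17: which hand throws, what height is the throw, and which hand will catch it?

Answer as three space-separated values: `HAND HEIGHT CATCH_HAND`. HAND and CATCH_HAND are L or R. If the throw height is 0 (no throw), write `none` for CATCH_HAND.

Beat 17: 17 mod 2 = 1, so hand = R
Throw height = pattern[17 mod 6] = pattern[5] = 2
Lands at beat 17+2=19, 19 mod 2 = 1, so catch hand = R

Answer: R 2 R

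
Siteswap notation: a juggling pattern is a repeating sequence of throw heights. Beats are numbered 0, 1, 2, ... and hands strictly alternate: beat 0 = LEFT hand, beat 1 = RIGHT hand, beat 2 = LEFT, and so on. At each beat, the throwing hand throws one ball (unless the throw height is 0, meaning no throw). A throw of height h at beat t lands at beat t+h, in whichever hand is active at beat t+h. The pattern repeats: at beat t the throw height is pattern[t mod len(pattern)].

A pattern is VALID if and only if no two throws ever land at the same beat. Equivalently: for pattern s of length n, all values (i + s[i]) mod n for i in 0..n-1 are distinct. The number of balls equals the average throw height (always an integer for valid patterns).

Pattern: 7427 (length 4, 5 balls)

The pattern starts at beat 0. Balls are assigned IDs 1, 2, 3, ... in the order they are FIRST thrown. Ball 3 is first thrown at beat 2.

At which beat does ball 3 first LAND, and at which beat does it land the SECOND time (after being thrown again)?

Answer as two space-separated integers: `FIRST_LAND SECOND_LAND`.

Answer: 4 11

Derivation:
Beat 0 (L): throw ball1 h=7 -> lands@7:R; in-air after throw: [b1@7:R]
Beat 1 (R): throw ball2 h=4 -> lands@5:R; in-air after throw: [b2@5:R b1@7:R]
Beat 2 (L): throw ball3 h=2 -> lands@4:L; in-air after throw: [b3@4:L b2@5:R b1@7:R]
Beat 3 (R): throw ball4 h=7 -> lands@10:L; in-air after throw: [b3@4:L b2@5:R b1@7:R b4@10:L]
Beat 4 (L): throw ball3 h=7 -> lands@11:R; in-air after throw: [b2@5:R b1@7:R b4@10:L b3@11:R]
Beat 5 (R): throw ball2 h=4 -> lands@9:R; in-air after throw: [b1@7:R b2@9:R b4@10:L b3@11:R]
Beat 6 (L): throw ball5 h=2 -> lands@8:L; in-air after throw: [b1@7:R b5@8:L b2@9:R b4@10:L b3@11:R]
Beat 7 (R): throw ball1 h=7 -> lands@14:L; in-air after throw: [b5@8:L b2@9:R b4@10:L b3@11:R b1@14:L]
Beat 8 (L): throw ball5 h=7 -> lands@15:R; in-air after throw: [b2@9:R b4@10:L b3@11:R b1@14:L b5@15:R]
Beat 9 (R): throw ball2 h=4 -> lands@13:R; in-air after throw: [b4@10:L b3@11:R b2@13:R b1@14:L b5@15:R]
Beat 10 (L): throw ball4 h=2 -> lands@12:L; in-air after throw: [b3@11:R b4@12:L b2@13:R b1@14:L b5@15:R]
Beat 11 (R): throw ball3 h=7 -> lands@18:L; in-air after throw: [b4@12:L b2@13:R b1@14:L b5@15:R b3@18:L]
Ball 3: thrown@2 h=2 -> first land @4; rethrown@4 h=7 -> second land @11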